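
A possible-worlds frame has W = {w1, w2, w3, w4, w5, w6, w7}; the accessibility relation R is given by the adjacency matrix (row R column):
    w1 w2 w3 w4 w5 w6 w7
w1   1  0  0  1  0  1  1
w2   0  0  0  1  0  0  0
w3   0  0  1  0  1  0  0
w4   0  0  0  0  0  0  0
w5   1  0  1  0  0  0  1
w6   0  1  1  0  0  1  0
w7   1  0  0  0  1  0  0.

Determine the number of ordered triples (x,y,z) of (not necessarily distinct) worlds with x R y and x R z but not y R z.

24

Enumerating: (w1,w4,w1), (w1,w4,w4), (w1,w4,w6), (w1,w4,w7), (w1,w6,w1), (w1,w6,w4), (w1,w6,w7), (w1,w7,w4), (w1,w7,w6), (w1,w7,w7), (w2,w4,w4), (w3,w5,w5), … and 12 more.
Total: 24.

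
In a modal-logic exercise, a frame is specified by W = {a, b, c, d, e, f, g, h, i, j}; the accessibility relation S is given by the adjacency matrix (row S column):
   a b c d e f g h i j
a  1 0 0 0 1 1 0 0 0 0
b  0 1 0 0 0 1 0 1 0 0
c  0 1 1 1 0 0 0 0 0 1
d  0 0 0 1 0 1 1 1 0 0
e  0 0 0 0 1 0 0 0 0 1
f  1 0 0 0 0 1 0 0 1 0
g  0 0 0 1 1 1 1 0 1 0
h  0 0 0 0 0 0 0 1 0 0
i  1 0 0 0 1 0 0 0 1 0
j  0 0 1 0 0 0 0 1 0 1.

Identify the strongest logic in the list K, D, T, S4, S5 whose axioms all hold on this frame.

T

Serial (axiom D): yes — every world has a successor (e.g. a S a).
Reflexive (axiom T): yes — every world is S-related to itself.
Transitive (axiom 4): no — a S e and e S j, but not a S j.
Euclidean (axiom 5): no — a S e and a S f, but not e S f.
So F validates K, D, T; S4 would additionally require S to be transitive. The strongest is T.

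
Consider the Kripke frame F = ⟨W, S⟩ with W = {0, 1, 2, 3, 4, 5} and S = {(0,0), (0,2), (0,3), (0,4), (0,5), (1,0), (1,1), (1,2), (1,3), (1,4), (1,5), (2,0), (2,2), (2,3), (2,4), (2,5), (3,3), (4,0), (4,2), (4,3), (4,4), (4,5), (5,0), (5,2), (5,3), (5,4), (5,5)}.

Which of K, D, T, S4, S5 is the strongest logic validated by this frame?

S4

Serial (axiom D): yes — every world has a successor (e.g. 0 S 0).
Reflexive (axiom T): yes — every world is S-related to itself.
Transitive (axiom 4): yes — every two-step S-path is closed by a direct edge.
Euclidean (axiom 5): no — 0 S 3 and 0 S 2, but not 3 S 2.
So F validates K, D, T, S4; S5 would additionally require S to be Euclidean. The strongest is S4.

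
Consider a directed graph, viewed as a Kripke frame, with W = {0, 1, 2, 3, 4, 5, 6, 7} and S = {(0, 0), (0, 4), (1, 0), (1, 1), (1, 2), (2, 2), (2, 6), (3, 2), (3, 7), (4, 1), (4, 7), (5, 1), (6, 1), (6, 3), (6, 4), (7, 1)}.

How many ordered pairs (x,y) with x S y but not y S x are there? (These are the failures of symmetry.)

Enumerating: (0,4), (1,0), (1,2), (2,6), (3,2), (3,7), (4,1), (4,7), (5,1), (6,1), (6,3), (6,4), (7,1).

13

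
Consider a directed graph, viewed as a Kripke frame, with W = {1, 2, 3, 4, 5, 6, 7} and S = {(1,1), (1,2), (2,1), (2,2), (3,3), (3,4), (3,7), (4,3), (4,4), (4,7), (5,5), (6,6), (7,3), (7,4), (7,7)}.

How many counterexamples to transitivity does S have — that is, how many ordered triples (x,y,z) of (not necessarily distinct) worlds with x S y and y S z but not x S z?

S is transitive; there are no such tuples.

0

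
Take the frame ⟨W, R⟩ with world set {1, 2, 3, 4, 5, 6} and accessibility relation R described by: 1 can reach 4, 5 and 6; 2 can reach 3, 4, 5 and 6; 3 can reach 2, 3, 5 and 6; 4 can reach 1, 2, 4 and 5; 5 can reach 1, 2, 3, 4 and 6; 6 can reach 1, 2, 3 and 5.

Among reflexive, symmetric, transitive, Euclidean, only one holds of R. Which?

Reflexive: no — 1 is not related to itself.
Symmetric: yes — every pair in R has its reverse in R.
Transitive: no — 1 R 4 and 4 R 2, but not 1 R 2.
Euclidean: no — 1 R 4 and 1 R 6, but not 4 R 6.
Only symmetric holds.

symmetric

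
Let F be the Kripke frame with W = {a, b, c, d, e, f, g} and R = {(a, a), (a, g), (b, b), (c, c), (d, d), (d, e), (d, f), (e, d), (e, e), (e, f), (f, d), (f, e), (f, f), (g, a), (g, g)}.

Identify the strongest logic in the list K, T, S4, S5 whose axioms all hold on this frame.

S5

Reflexive (axiom T): yes — every world is R-related to itself.
Transitive (axiom 4): yes — every two-step R-path is closed by a direct edge.
Euclidean (axiom 5): yes — any two successors of a common world are R-related.
So F validates K, T, S4, S5. The strongest is S5.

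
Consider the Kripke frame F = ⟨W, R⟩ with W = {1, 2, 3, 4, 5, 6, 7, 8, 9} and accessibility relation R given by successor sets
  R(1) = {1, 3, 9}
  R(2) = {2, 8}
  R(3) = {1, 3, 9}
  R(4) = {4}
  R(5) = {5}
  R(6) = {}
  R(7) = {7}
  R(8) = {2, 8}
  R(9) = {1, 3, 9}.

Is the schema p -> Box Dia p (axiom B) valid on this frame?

Yes

Axiom B corresponds to the accessibility relation being symmetric.
Symmetric: yes — every pair in R has its reverse in R.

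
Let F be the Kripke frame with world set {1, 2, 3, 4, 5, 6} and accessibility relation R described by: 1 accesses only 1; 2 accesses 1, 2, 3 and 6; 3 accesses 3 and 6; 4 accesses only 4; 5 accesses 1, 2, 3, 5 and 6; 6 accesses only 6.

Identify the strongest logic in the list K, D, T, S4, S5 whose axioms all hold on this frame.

S4

Serial (axiom D): yes — every world has a successor (e.g. 1 R 1).
Reflexive (axiom T): yes — every world is R-related to itself.
Transitive (axiom 4): yes — every two-step R-path is closed by a direct edge.
Euclidean (axiom 5): no — 2 R 1 and 2 R 3, but not 1 R 3.
So F validates K, D, T, S4; S5 would additionally require R to be Euclidean. The strongest is S4.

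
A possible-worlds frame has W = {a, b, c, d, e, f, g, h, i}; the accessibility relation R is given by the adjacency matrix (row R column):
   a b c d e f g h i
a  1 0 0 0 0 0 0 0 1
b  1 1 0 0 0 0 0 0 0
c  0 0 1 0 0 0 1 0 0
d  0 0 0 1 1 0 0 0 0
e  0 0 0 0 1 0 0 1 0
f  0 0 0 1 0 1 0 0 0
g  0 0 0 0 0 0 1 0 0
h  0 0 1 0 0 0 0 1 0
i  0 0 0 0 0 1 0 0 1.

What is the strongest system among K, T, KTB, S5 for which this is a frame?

T

Reflexive (axiom T): yes — every world is R-related to itself.
Symmetric (axiom B): no — a R i but not i R a.
Euclidean (axiom 5): no — a R i and a R a, but not i R a.
So F validates K, T; KTB would additionally require R to be symmetric. The strongest is T.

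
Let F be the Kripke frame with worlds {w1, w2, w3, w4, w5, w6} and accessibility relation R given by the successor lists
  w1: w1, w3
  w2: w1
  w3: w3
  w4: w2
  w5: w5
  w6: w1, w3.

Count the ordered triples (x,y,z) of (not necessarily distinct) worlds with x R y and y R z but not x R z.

2

Enumerating: (w2,w1,w3), (w4,w2,w1).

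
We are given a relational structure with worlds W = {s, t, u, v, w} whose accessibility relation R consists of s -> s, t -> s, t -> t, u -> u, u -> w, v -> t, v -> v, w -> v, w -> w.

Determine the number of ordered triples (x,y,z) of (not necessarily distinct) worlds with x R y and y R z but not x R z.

Enumerating: (u,w,v), (v,t,s), (w,v,t).

3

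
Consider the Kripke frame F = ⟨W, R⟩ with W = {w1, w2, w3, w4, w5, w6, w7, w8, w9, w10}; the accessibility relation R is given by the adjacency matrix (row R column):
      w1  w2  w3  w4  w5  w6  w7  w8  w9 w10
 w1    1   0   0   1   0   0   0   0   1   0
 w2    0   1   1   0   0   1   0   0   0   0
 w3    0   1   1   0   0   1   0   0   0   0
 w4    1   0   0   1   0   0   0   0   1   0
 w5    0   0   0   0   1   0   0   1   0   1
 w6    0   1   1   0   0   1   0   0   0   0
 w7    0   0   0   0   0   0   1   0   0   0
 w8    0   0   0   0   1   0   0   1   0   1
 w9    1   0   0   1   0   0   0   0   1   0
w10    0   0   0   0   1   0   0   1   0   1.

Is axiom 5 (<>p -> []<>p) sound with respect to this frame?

Axiom 5 corresponds to the accessibility relation being Euclidean.
Euclidean: yes — any two successors of a common world are R-related.

Yes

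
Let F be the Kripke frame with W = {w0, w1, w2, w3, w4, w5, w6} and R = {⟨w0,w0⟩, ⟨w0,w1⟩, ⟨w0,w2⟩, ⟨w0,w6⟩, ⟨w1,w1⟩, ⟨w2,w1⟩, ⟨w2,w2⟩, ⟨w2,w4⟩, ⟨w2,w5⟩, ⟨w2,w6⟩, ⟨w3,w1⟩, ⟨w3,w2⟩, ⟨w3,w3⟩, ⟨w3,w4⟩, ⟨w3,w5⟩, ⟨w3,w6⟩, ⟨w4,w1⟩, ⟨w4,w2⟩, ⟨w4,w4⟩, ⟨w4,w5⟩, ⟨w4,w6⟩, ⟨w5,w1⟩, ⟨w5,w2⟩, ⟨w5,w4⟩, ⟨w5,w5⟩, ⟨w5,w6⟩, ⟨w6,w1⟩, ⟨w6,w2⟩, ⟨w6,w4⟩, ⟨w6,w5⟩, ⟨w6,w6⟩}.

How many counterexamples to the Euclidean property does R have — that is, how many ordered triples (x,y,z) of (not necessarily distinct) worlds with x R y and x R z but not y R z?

Enumerating: (w0,w1,w0), (w0,w1,w2), (w0,w1,w6), (w0,w2,w0), (w0,w6,w0), (w2,w1,w2), (w2,w1,w4), (w2,w1,w5), (w2,w1,w6), (w3,w1,w2), (w3,w1,w3), (w3,w1,w4), … and 18 more.
Total: 30.

30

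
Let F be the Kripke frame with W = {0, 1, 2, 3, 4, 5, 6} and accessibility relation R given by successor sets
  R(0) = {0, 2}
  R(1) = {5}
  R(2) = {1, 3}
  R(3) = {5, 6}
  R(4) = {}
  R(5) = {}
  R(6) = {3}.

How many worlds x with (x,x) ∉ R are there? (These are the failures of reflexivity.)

6

Enumerating: 1, 2, 3, 4, 5, 6.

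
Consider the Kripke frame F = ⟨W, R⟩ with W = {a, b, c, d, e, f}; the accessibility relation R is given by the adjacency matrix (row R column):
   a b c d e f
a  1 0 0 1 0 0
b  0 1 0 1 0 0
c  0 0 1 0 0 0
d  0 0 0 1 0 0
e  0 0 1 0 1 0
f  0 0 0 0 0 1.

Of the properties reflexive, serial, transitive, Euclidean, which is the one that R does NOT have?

Euclidean

Reflexive: yes — every world is R-related to itself.
Serial: yes — every world has a successor (e.g. a R a).
Transitive: yes — every two-step R-path is closed by a direct edge.
Euclidean: no — a R d and a R a, but not d R a.
Only Euclidean fails.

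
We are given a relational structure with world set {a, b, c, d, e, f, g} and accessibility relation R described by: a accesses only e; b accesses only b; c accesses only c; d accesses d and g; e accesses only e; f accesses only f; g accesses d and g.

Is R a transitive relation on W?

Transitive: yes — every two-step R-path is closed by a direct edge.

Yes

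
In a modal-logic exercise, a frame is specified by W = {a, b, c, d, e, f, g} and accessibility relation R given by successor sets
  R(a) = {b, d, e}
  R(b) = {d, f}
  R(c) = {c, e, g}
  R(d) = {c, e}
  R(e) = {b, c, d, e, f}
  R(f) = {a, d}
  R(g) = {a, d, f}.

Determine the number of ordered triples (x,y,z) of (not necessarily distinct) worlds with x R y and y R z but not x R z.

Enumerating: (a,b,f), (a,d,c), (a,e,c), (a,e,f), (b,d,c), (b,d,e), (b,f,a), (c,e,b), (c,e,d), (c,e,f), (c,g,a), (c,g,d), … and 15 more.
Total: 27.

27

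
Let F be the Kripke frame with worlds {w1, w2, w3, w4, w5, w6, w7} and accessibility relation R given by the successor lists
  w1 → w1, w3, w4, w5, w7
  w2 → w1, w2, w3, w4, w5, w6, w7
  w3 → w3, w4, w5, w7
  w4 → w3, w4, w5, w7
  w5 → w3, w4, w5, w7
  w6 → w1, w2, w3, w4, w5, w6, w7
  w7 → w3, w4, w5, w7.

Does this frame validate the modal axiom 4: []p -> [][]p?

Axiom 4 corresponds to the accessibility relation being transitive.
Transitive: yes — every two-step R-path is closed by a direct edge.

Yes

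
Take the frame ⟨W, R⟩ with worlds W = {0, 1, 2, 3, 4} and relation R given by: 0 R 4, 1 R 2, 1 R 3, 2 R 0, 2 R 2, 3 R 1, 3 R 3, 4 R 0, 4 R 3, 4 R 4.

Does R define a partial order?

No

Reflexive: no — 0 is not related to itself.
Transitive: no — 0 R 4 and 4 R 3, but not 0 R 3.
Antisymmetric: no — 0 R 4 and 4 R 0 with 0 ≠ 4.
So R is not a partial order.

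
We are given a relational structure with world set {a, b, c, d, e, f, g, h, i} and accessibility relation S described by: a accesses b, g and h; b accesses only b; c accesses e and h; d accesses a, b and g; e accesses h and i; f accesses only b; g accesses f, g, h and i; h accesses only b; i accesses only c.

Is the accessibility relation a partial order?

Reflexive: no — a is not related to itself.
Transitive: no — a S g and g S f, but not a S f.
Antisymmetric: yes — no distinct pair is related both ways.
So S is not a partial order.

No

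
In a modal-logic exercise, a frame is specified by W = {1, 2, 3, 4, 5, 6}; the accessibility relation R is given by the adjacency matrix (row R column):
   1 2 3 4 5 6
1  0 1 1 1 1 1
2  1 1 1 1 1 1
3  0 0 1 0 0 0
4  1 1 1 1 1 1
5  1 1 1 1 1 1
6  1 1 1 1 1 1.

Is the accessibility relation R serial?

Yes

Serial: yes — every world has a successor (e.g. 1 R 2).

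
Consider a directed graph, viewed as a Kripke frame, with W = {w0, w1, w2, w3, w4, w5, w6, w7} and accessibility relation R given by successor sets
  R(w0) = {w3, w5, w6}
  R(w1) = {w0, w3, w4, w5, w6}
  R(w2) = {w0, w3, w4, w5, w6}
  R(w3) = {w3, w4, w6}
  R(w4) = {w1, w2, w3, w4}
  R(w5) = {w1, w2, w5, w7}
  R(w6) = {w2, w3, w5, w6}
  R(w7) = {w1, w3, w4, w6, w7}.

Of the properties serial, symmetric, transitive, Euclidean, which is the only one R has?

serial

Serial: yes — every world has a successor (e.g. w0 R w3).
Symmetric: no — w0 R w3 but not w3 R w0.
Transitive: no — w0 R w3 and w3 R w4, but not w0 R w4.
Euclidean: no — w0 R w3 and w0 R w5, but not w3 R w5.
Only serial holds.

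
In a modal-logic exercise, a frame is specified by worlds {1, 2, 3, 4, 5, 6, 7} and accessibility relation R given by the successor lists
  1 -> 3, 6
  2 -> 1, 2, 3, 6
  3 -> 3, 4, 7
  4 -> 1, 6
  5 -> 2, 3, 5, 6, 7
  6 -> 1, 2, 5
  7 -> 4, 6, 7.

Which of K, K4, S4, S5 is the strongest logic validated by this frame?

K

Transitive (axiom 4): no — 1 R 3 and 3 R 4, but not 1 R 4.
Reflexive (axiom T): no — 1 is not related to itself.
Euclidean (axiom 5): no — 1 R 3 and 1 R 6, but not 3 R 6.
So F validates K; K4 would additionally require R to be transitive. The strongest is K.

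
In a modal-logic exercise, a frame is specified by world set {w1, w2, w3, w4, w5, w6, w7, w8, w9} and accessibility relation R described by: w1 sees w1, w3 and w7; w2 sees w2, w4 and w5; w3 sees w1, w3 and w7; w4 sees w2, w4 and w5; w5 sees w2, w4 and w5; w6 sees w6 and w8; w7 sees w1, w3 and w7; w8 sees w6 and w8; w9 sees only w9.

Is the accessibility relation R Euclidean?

Yes

Euclidean: yes — any two successors of a common world are R-related.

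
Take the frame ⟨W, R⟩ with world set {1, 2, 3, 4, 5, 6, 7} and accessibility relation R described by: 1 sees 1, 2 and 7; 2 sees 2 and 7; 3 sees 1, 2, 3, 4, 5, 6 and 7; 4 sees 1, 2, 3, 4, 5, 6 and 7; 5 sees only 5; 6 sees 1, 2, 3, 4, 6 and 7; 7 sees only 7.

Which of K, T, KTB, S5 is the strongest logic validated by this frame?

Reflexive (axiom T): yes — every world is R-related to itself.
Symmetric (axiom B): no — 1 R 2 but not 2 R 1.
Euclidean (axiom 5): no — 1 R 7 and 1 R 2, but not 7 R 2.
So F validates K, T; KTB would additionally require R to be symmetric. The strongest is T.

T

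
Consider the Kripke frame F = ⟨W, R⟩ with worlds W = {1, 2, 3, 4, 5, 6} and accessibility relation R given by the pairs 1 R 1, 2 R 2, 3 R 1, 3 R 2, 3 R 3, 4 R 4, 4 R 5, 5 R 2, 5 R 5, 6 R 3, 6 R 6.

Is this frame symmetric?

Symmetric: no — 3 R 1 but not 1 R 3.

No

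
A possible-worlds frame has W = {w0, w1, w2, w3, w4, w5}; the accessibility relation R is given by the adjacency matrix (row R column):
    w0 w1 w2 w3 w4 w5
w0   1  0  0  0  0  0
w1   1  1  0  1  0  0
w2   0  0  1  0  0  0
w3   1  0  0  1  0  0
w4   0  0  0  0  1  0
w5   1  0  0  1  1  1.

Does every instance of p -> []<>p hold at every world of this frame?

No

Axiom B corresponds to the accessibility relation being symmetric.
Symmetric: no — w1 R w0 but not w0 R w1.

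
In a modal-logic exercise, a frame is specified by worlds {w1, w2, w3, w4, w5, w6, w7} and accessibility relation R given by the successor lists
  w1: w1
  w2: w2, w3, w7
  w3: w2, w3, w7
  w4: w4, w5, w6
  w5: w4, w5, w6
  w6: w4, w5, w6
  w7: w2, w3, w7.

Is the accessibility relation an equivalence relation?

Yes

Reflexive: yes — every world is R-related to itself.
Symmetric: yes — every pair in R has its reverse in R.
Transitive: yes — every two-step R-path is closed by a direct edge.
So R is an equivalence relation.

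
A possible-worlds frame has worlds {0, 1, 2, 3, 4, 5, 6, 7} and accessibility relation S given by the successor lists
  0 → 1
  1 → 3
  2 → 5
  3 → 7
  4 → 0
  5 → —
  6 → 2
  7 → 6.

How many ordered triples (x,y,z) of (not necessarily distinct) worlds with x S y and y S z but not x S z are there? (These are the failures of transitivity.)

Enumerating: (0,1,3), (1,3,7), (3,7,6), (4,0,1), (6,2,5), (7,6,2).

6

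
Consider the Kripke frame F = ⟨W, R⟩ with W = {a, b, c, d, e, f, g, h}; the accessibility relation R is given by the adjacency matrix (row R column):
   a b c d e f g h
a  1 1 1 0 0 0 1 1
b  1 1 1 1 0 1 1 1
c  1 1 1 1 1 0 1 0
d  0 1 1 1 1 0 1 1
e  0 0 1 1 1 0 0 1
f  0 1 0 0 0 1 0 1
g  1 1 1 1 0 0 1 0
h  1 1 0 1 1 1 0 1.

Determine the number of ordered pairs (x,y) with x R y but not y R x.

0

R is symmetric; there are no such tuples.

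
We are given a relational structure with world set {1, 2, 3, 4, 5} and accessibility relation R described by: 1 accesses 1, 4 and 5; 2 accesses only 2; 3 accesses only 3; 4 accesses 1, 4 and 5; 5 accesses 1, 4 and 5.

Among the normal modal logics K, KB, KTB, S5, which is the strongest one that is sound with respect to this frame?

Symmetric (axiom B): yes — every pair in R has its reverse in R.
Reflexive (axiom T): yes — every world is R-related to itself.
Euclidean (axiom 5): yes — any two successors of a common world are R-related.
So F validates K, KB, KTB, S5. The strongest is S5.

S5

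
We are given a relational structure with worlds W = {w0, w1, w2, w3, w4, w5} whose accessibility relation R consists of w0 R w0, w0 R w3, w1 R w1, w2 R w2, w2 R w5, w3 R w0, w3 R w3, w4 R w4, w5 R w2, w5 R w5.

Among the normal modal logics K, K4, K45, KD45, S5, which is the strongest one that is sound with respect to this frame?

S5

Transitive (axiom 4): yes — every two-step R-path is closed by a direct edge.
Euclidean (axiom 5): yes — any two successors of a common world are R-related.
Serial (axiom D): yes — every world has a successor (e.g. w0 R w0).
Reflexive (axiom T): yes — every world is R-related to itself.
So F validates K, K4, K45, KD45, S5. The strongest is S5.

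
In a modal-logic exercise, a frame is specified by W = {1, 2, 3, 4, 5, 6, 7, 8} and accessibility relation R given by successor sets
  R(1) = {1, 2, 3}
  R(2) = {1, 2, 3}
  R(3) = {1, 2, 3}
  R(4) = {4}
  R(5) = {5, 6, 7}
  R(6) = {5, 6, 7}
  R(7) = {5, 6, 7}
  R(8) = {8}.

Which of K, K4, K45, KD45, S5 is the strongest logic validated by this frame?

S5

Transitive (axiom 4): yes — every two-step R-path is closed by a direct edge.
Euclidean (axiom 5): yes — any two successors of a common world are R-related.
Serial (axiom D): yes — every world has a successor (e.g. 1 R 1).
Reflexive (axiom T): yes — every world is R-related to itself.
So F validates K, K4, K45, KD45, S5. The strongest is S5.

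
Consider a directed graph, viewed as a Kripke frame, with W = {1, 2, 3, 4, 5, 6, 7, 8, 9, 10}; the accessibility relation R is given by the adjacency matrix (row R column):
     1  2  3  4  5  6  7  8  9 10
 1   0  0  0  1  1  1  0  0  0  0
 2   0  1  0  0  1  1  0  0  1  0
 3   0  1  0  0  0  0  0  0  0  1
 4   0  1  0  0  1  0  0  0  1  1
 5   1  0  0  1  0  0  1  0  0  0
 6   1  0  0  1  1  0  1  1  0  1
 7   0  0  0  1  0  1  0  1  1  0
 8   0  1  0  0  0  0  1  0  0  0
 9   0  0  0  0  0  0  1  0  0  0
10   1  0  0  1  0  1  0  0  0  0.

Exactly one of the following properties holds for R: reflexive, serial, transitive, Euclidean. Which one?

serial

Reflexive: no — 1 is not related to itself.
Serial: yes — every world has a successor (e.g. 1 R 4).
Transitive: no — 1 R 4 and 4 R 10, but not 1 R 10.
Euclidean: no — 1 R 4 and 1 R 6, but not 4 R 6.
Only serial holds.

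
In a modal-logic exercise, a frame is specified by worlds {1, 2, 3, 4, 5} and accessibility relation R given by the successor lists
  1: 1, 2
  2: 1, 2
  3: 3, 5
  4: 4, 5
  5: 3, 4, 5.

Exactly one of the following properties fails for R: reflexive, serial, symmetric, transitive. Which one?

transitive

Reflexive: yes — every world is R-related to itself.
Serial: yes — every world has a successor (e.g. 1 R 1).
Symmetric: yes — every pair in R has its reverse in R.
Transitive: no — 3 R 5 and 5 R 4, but not 3 R 4.
Only transitive fails.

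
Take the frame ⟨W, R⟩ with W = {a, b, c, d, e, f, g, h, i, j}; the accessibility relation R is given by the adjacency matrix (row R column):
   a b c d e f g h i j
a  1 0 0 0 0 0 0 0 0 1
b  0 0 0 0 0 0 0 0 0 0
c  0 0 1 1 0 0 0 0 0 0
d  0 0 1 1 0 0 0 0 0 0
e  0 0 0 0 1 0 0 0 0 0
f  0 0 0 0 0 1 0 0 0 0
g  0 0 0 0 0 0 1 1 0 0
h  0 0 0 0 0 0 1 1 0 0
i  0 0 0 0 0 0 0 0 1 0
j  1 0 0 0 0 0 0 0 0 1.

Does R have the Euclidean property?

Yes

Euclidean: yes — any two successors of a common world are R-related.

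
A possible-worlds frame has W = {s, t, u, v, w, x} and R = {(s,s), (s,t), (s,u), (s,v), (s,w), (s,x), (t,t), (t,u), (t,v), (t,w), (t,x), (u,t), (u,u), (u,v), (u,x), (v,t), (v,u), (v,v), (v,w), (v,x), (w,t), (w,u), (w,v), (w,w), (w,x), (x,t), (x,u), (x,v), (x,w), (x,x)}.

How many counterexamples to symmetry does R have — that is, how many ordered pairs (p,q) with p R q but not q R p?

6

Enumerating: (s,t), (s,u), (s,v), (s,w), (s,x), (w,u).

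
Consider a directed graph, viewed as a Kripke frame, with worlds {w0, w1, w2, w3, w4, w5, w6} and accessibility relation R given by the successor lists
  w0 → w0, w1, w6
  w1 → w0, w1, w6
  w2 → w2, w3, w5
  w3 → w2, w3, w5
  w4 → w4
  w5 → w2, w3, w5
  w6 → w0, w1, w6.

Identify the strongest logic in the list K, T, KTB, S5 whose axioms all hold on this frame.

S5

Reflexive (axiom T): yes — every world is R-related to itself.
Symmetric (axiom B): yes — every pair in R has its reverse in R.
Euclidean (axiom 5): yes — any two successors of a common world are R-related.
So F validates K, T, KTB, S5. The strongest is S5.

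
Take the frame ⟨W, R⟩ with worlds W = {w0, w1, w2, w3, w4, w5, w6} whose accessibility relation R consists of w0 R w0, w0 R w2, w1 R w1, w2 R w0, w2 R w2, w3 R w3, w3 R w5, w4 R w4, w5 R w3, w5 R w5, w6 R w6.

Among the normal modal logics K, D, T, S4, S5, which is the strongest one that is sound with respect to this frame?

Serial (axiom D): yes — every world has a successor (e.g. w0 R w0).
Reflexive (axiom T): yes — every world is R-related to itself.
Transitive (axiom 4): yes — every two-step R-path is closed by a direct edge.
Euclidean (axiom 5): yes — any two successors of a common world are R-related.
So F validates K, D, T, S4, S5. The strongest is S5.

S5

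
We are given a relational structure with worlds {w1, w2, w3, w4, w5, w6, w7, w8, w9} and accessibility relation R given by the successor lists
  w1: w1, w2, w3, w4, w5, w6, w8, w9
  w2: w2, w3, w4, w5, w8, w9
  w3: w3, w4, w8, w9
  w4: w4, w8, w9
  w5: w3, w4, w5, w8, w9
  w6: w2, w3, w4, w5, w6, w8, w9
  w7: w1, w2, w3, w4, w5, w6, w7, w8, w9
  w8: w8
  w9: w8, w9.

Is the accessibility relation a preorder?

Yes

Reflexive: yes — every world is R-related to itself.
Transitive: yes — every two-step R-path is closed by a direct edge.
So R is a preorder.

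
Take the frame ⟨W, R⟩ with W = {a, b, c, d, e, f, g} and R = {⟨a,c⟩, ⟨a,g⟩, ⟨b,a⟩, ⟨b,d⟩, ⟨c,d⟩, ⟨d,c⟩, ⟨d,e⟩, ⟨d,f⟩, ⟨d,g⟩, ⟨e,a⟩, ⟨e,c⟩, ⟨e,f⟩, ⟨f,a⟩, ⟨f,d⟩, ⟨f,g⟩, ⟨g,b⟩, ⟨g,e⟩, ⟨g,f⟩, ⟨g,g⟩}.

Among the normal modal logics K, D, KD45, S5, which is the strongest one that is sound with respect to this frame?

Serial (axiom D): yes — every world has a successor (e.g. a R c).
Euclidean (axiom 5): no — a R c and a R g, but not c R g.
Transitive (axiom 4): no — a R c and c R d, but not a R d.
Reflexive (axiom T): no — a is not related to itself.
So F validates K, D; KD45 would additionally require R to be Euclidean and transitive. The strongest is D.

D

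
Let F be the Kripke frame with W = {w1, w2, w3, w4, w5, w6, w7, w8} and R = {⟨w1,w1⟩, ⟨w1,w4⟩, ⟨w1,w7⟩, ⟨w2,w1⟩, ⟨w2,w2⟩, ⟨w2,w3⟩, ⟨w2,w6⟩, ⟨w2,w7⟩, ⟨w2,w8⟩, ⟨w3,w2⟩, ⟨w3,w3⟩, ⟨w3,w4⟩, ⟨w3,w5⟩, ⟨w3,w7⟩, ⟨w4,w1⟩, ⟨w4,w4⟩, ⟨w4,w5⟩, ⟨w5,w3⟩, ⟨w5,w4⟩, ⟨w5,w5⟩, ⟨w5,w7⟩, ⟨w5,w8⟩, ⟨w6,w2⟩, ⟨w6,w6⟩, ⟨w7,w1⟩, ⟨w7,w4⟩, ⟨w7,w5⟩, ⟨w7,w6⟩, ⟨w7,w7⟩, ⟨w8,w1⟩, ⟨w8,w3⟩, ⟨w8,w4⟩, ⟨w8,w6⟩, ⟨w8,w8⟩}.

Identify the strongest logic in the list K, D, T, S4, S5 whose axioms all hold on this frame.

T

Serial (axiom D): yes — every world has a successor (e.g. w1 R w1).
Reflexive (axiom T): yes — every world is R-related to itself.
Transitive (axiom 4): no — w1 R w4 and w4 R w5, but not w1 R w5.
Euclidean (axiom 5): no — w1 R w4 and w1 R w7, but not w4 R w7.
So F validates K, D, T; S4 would additionally require R to be transitive. The strongest is T.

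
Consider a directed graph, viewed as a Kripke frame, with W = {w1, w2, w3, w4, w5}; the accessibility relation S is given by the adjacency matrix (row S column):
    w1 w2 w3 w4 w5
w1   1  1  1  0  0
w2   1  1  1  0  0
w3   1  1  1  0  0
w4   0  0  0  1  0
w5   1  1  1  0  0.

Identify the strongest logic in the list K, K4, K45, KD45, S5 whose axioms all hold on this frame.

Transitive (axiom 4): yes — every two-step S-path is closed by a direct edge.
Euclidean (axiom 5): yes — any two successors of a common world are S-related.
Serial (axiom D): yes — every world has a successor (e.g. w1 S w1).
Reflexive (axiom T): no — w5 is not related to itself.
So F validates K, K4, K45, KD45; S5 would additionally require S to be reflexive. The strongest is KD45.

KD45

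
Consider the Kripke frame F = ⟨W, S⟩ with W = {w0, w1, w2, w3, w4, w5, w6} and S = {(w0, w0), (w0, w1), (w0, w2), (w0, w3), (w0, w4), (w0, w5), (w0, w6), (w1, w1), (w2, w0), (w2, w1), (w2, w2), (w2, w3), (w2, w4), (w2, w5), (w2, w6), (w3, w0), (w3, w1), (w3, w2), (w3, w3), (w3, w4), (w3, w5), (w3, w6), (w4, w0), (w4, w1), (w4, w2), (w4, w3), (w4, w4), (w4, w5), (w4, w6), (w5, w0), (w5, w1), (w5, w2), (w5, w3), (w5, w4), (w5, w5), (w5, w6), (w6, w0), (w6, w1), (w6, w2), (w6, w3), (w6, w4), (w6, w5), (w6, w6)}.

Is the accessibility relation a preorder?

Yes

Reflexive: yes — every world is S-related to itself.
Transitive: yes — every two-step S-path is closed by a direct edge.
So S is a preorder.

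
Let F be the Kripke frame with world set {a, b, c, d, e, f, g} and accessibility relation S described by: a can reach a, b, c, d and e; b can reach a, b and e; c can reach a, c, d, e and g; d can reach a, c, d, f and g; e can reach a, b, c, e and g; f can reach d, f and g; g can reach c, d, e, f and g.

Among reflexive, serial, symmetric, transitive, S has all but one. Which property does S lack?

transitive

Reflexive: yes — every world is S-related to itself.
Serial: yes — every world has a successor (e.g. a S a).
Symmetric: yes — every pair in S has its reverse in S.
Transitive: no — a S c and c S g, but not a S g.
Only transitive fails.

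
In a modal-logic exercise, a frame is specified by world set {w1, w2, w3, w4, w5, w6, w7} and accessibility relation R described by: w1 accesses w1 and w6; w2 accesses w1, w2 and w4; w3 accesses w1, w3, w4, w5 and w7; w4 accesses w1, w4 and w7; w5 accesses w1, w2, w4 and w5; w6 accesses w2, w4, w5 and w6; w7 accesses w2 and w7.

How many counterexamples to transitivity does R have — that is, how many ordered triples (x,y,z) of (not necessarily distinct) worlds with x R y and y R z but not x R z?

18

Enumerating: (w1,w6,w2), (w1,w6,w4), (w1,w6,w5), (w2,w1,w6), (w2,w4,w7), (w3,w1,w6), (w3,w5,w2), (w3,w7,w2), (w4,w1,w6), (w4,w7,w2), (w5,w1,w6), (w5,w4,w7), (w6,w2,w1), (w6,w4,w1), (w6,w4,w7), (w6,w5,w1), (w7,w2,w1), (w7,w2,w4).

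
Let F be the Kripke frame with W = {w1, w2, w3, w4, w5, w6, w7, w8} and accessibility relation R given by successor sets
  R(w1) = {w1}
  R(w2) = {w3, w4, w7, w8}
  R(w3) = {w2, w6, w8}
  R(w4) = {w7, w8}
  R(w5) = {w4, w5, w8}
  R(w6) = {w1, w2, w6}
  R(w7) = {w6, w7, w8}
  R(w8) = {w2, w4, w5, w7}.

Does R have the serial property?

Yes

Serial: yes — every world has a successor (e.g. w1 R w1).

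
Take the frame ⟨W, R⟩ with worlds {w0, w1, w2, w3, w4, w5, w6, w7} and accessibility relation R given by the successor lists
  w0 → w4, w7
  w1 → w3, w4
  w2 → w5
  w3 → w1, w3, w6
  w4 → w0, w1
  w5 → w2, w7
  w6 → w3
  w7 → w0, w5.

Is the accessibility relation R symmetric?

Yes

Symmetric: yes — every pair in R has its reverse in R.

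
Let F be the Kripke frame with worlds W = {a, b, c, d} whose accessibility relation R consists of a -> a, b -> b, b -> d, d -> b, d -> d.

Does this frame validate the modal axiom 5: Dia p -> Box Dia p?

Yes

Axiom 5 corresponds to the accessibility relation being Euclidean.
Euclidean: yes — any two successors of a common world are R-related.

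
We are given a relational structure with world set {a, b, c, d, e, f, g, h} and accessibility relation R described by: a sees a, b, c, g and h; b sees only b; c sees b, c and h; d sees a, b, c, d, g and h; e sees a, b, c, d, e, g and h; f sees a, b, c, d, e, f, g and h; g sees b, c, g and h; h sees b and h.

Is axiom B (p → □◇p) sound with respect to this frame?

The schema B characterises exactly the symmetric frames.
Symmetric: no — a R b but not b R a.

No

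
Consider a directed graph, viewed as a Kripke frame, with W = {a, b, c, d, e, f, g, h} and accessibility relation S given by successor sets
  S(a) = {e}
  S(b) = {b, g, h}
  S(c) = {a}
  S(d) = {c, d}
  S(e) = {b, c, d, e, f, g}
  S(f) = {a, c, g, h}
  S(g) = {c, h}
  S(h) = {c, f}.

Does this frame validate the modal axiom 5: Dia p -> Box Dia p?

No

Axiom 5 corresponds to the accessibility relation being Euclidean.
Euclidean: no — b S h and b S g, but not h S g.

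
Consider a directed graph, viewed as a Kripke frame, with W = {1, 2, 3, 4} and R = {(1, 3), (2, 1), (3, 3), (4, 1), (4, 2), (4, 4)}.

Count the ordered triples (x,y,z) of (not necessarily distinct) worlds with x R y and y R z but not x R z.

Enumerating: (2,1,3), (4,1,3).

2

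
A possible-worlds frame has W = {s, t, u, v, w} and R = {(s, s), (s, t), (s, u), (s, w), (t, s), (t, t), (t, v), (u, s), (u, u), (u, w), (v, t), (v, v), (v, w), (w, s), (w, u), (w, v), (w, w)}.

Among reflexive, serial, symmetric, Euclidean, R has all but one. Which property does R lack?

Euclidean

Reflexive: yes — every world is R-related to itself.
Serial: yes — every world has a successor (e.g. s R s).
Symmetric: yes — every pair in R has its reverse in R.
Euclidean: no — s R t and s R u, but not t R u.
Only Euclidean fails.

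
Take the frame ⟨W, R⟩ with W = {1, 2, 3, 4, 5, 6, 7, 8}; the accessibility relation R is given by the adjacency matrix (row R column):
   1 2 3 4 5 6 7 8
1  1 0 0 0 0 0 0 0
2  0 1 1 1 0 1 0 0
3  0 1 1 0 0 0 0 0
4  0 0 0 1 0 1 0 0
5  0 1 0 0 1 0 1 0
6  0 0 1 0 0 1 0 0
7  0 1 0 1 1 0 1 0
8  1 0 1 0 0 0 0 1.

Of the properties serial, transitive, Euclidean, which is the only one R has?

serial

Serial: yes — every world has a successor (e.g. 1 R 1).
Transitive: no — 3 R 2 and 2 R 4, but not 3 R 4.
Euclidean: no — 2 R 3 and 2 R 4, but not 3 R 4.
Only serial holds.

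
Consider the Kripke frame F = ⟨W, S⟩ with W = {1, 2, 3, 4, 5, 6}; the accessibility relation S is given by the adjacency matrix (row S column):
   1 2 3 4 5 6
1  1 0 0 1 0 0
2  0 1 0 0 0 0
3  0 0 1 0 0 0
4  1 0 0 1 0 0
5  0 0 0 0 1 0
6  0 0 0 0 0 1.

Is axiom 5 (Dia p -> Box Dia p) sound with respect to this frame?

By correspondence theory, 5 is valid on a frame iff S is Euclidean.
Euclidean: yes — any two successors of a common world are S-related.

Yes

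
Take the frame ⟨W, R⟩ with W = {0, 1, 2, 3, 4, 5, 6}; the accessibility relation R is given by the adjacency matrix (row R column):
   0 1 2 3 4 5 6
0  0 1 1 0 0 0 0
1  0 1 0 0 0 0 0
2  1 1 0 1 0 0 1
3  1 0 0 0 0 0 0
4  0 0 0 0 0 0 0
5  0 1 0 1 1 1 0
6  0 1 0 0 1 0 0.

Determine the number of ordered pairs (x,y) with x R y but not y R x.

Enumerating: (0,1), (2,1), (2,3), (2,6), (3,0), (5,1), (5,3), (5,4), (6,1), (6,4).

10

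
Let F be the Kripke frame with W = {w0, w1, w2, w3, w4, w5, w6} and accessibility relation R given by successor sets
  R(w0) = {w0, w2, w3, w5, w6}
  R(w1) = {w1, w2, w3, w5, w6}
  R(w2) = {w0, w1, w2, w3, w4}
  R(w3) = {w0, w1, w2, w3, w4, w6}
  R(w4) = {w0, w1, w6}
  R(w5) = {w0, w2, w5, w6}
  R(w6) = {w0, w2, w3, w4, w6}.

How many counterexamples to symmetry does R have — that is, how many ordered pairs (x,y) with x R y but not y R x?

9

Enumerating: (w1,w5), (w1,w6), (w2,w4), (w3,w4), (w4,w0), (w4,w1), (w5,w2), (w5,w6), (w6,w2).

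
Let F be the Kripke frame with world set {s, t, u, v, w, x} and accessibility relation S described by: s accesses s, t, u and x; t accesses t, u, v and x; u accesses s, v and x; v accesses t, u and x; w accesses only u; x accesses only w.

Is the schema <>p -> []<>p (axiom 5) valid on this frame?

By correspondence theory, 5 is valid on a frame iff S is Euclidean.
Euclidean: no — s S u and s S t, but not u S t.

No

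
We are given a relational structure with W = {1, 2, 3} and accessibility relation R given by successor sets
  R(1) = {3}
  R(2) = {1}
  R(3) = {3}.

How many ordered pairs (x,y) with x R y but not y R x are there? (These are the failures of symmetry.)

Enumerating: (1,3), (2,1).

2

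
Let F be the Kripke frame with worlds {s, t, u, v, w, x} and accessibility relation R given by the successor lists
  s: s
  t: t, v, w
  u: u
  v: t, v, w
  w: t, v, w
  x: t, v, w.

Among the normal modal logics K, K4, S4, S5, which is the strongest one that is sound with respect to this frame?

Transitive (axiom 4): yes — every two-step R-path is closed by a direct edge.
Reflexive (axiom T): no — x is not related to itself.
Euclidean (axiom 5): yes — any two successors of a common world are R-related.
So F validates K, K4; S4 would additionally require R to be reflexive. The strongest is K4.

K4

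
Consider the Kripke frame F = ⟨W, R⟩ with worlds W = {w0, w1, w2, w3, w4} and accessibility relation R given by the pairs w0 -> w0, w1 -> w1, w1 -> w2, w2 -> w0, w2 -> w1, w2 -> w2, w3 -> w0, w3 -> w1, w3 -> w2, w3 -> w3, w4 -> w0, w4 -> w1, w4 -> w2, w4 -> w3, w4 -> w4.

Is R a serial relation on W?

Yes

Serial: yes — every world has a successor (e.g. w0 R w0).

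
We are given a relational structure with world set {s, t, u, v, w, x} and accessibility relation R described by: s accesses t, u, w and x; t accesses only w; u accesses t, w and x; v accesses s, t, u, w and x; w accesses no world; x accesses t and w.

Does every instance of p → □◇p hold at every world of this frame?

Axiom B corresponds to the accessibility relation being symmetric.
Symmetric: no — s R t but not t R s.

No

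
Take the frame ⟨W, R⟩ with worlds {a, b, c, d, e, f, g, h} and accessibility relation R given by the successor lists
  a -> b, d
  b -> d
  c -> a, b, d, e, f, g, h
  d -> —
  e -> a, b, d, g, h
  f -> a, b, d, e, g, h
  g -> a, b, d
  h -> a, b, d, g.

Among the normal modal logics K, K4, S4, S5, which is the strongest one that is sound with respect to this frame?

Transitive (axiom 4): yes — every two-step R-path is closed by a direct edge.
Reflexive (axiom T): no — a is not related to itself.
Euclidean (axiom 5): no — a R d and a R b, but not d R b.
So F validates K, K4; S4 would additionally require R to be reflexive. The strongest is K4.

K4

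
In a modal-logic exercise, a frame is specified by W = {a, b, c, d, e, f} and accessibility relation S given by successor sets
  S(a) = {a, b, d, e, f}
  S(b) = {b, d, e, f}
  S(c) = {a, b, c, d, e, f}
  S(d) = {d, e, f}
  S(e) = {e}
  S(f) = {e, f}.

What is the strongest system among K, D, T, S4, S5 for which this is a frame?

S4

Serial (axiom D): yes — every world has a successor (e.g. a S a).
Reflexive (axiom T): yes — every world is S-related to itself.
Transitive (axiom 4): yes — every two-step S-path is closed by a direct edge.
Euclidean (axiom 5): no — a S d and a S b, but not d S b.
So F validates K, D, T, S4; S5 would additionally require S to be Euclidean. The strongest is S4.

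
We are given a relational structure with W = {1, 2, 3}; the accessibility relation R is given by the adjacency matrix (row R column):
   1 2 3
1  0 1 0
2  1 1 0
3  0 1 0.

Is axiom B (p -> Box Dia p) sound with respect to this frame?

No

The schema B characterises exactly the symmetric frames.
Symmetric: no — 3 R 2 but not 2 R 3.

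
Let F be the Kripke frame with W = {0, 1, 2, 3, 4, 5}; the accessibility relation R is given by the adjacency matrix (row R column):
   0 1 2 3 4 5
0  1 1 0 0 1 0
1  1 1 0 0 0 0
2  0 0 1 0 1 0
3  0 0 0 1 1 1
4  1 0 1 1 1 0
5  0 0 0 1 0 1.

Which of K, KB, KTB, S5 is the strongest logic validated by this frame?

KTB

Symmetric (axiom B): yes — every pair in R has its reverse in R.
Reflexive (axiom T): yes — every world is R-related to itself.
Euclidean (axiom 5): no — 0 R 1 and 0 R 4, but not 1 R 4.
So F validates K, KB, KTB; S5 would additionally require R to be Euclidean. The strongest is KTB.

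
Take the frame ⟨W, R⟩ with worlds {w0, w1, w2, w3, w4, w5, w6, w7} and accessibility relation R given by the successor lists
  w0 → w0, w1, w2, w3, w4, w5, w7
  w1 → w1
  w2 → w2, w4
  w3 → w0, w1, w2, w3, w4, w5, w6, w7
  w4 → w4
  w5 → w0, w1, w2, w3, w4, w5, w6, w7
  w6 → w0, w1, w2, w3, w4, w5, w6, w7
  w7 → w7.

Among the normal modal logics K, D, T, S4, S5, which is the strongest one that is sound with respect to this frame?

Serial (axiom D): yes — every world has a successor (e.g. w0 R w0).
Reflexive (axiom T): yes — every world is R-related to itself.
Transitive (axiom 4): no — w0 R w3 and w3 R w6, but not w0 R w6.
Euclidean (axiom 5): no — w0 R w1 and w0 R w2, but not w1 R w2.
So F validates K, D, T; S4 would additionally require R to be transitive. The strongest is T.

T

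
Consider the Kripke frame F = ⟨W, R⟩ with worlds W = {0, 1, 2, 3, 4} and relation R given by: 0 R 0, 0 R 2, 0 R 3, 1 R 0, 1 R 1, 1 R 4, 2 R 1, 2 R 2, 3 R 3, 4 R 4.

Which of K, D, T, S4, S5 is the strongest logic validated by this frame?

T

Serial (axiom D): yes — every world has a successor (e.g. 0 R 0).
Reflexive (axiom T): yes — every world is R-related to itself.
Transitive (axiom 4): no — 0 R 2 and 2 R 1, but not 0 R 1.
Euclidean (axiom 5): no — 0 R 2 and 0 R 3, but not 2 R 3.
So F validates K, D, T; S4 would additionally require R to be transitive. The strongest is T.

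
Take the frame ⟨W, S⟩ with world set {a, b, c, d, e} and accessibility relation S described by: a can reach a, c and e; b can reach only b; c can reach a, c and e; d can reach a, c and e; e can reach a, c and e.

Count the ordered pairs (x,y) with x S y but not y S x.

3

Enumerating: (d,a), (d,c), (d,e).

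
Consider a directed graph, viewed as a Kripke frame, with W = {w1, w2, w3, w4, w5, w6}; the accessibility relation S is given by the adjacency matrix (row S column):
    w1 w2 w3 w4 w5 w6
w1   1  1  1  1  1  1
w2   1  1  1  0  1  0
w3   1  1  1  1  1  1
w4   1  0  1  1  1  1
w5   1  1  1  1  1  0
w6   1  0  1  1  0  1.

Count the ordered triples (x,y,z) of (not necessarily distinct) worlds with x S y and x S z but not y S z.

Enumerating: (w1,w2,w4), (w1,w2,w6), (w1,w4,w2), (w1,w5,w6), (w1,w6,w2), (w1,w6,w5), (w3,w2,w4), (w3,w2,w6), (w3,w4,w2), (w3,w5,w6), (w3,w6,w2), (w3,w6,w5), (w4,w5,w6), (w4,w6,w5), (w5,w2,w4), (w5,w4,w2).

16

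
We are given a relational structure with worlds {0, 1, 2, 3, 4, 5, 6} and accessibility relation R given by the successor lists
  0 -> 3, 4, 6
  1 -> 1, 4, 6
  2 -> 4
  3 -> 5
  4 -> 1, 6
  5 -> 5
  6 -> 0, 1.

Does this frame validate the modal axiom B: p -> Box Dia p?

No

The schema B characterises exactly the symmetric frames.
Symmetric: no — 0 R 3 but not 3 R 0.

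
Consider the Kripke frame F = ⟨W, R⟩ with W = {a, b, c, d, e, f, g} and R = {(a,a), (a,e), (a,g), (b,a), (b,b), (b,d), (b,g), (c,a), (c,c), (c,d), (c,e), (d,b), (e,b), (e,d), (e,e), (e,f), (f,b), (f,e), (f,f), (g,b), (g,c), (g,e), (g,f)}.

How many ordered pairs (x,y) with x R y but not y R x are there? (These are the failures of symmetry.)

12

Enumerating: (a,e), (a,g), (b,a), (c,a), (c,d), (c,e), (e,b), (e,d), (f,b), (g,c), (g,e), (g,f).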